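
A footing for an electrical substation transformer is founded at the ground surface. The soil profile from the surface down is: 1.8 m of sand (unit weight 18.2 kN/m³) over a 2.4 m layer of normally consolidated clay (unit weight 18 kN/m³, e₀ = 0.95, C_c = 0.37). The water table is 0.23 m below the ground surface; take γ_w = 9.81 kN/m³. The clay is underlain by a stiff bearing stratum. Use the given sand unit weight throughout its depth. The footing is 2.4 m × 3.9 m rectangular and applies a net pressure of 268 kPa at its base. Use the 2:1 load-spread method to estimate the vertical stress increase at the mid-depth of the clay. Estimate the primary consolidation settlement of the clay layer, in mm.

S_c ≈ 246 mm

Mid-depth of clay below the ground surface: z = 1.8 + 2.4/2 = 3 m.
Total vertical stress at mid-clay: σ_v = 18.2×1.8 + 18×1.2 = 54.36 kPa.
Pore pressure: u = 9.81×(3 − 0.23) = 27.174 kPa.
Initial effective stress: σ'_0 = σ_v − u = 54.36 − 27.174 = 27.186 kPa.
Stress increase at mid-clay by the 2:1 spreading method:
Δσ = qBL/((B+z)(L+z)) = 268×2.4×3.9/((2.4+3)(3.9+3)) = 67.324 kPa
Final effective stress: σ'_f = σ'_0 + Δσ = 27.186 + 67.324 = 94.51 kPa.
Normally consolidated clay, so the full stress increment lies on the virgin compression line:
S_c = C_c·H/(1+e₀)·log₁₀(σ'_f/σ'_0) = 0.37×2.4/(1+0.95)×log₁₀(94.51/27.186)
    = 0.45538 × 0.54113 = 0.2464 m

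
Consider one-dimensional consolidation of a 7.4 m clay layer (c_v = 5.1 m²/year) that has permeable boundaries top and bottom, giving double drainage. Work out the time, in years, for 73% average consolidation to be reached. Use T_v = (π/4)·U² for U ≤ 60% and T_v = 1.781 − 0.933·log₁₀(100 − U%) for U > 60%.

Drainage path length: H_d = H/2 = 3.7 m (double drainage).
U > 60%: T_v = 1.781 − 0.933·log₁₀(100 − 73) = 0.44554.
t = T_v·H_d²/c_v = 0.44554×3.7²/5.1 = 1.196 years.

t ≈ 1.2 years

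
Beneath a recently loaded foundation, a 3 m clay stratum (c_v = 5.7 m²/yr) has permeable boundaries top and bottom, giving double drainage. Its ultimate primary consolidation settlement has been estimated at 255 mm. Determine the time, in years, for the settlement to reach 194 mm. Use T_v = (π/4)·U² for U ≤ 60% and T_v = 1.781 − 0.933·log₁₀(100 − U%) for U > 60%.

Drainage path length: H_d = H/2 = 1.5 m (double drainage).
U = S(t)/S_ult = 194/255 = 0.7608.
U > 60%: T_v = 1.781 − 0.933·log₁₀(100 − 76.078) = 0.49459.
t = T_v·H_d²/c_v = 0.49459×1.5²/5.7 = 0.1952 years.

t ≈ 0.195 years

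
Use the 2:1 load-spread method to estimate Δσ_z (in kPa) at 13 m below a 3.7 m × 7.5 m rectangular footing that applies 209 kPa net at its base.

By the 2:1 method the load spreads at 1 horizontal : 2 vertical, so at depth z the loaded area has grown by z in each plan dimension:
Δσ = qBL/((B+z)(L+z)) = 209×3.7×7.5/((3.7+13)(7.5+13)) = 16.941 kPa

Δσ_z ≈ 16.9 kPa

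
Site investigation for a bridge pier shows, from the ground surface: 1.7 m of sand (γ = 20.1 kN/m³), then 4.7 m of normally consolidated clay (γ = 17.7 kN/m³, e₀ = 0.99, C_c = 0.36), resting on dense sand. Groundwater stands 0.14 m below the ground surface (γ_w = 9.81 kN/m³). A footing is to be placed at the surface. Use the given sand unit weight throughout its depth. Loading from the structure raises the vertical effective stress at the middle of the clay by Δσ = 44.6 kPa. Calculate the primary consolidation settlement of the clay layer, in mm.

Mid-depth of clay below the ground surface: z = 1.7 + 4.7/2 = 4.05 m.
Total vertical stress at mid-clay: σ_v = 20.1×1.7 + 17.7×2.35 = 75.765 kPa.
Pore pressure: u = 9.81×(4.05 − 0.14) = 38.357 kPa.
Initial effective stress: σ'_0 = σ_v − u = 75.765 − 38.357 = 37.408 kPa.
Final effective stress: σ'_f = σ'_0 + Δσ = 37.408 + 44.6 = 82.008 kPa.
Normally consolidated clay, so the full stress increment lies on the virgin compression line:
S_c = C_c·H/(1+e₀)·log₁₀(σ'_f/σ'_0) = 0.36×4.7/(1+0.99)×log₁₀(82.008/37.408)
    = 0.85025 × 0.34089 = 0.2898 m

S_c ≈ 290 mm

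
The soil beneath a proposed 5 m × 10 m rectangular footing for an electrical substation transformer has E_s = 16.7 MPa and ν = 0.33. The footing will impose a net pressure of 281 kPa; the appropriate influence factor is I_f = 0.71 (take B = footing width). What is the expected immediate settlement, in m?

S_e ≈ 0.0532 m

Immediate (elastic) settlement: S_e = q·B·(1−ν²)/E_s · I_f.
E_s = 16.7 MPa = 16700 kPa.
S_e = 281 × 5 × (1 − 0.33²) / 16700 × 0.71
    = 281 × 5 × 0.8911 / 16700 × 0.71
    = 0.05323 m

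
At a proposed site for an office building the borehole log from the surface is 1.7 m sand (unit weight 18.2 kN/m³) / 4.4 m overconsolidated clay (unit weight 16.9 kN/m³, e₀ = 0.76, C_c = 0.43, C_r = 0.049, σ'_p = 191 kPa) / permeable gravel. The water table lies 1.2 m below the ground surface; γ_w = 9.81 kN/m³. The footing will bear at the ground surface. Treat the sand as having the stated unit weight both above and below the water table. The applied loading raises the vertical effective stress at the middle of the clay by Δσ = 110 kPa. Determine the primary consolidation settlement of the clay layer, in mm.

Mid-depth of clay below the ground surface: z = 1.7 + 4.4/2 = 3.9 m.
Total vertical stress at mid-clay: σ_v = 18.2×1.7 + 16.9×2.2 = 68.12 kPa.
Pore pressure: u = 9.81×(3.9 − 1.2) = 26.487 kPa.
Initial effective stress: σ'_0 = σ_v − u = 68.12 − 26.487 = 41.633 kPa.
Final effective stress: σ'_f = 41.633 + 110 = 151.63 kPa.
σ'_f = 151.63 ≤ σ'_p = 191 kPa, so the clay remains overconsolidated and only the recompression index applies:
S_c = C_r·H/(1+e₀)·log₁₀(σ'_f/σ'_0) = 0.049×4.4/1.76×log₁₀(151.63/41.633)
    = 0.1225 × 0.56135 = 0.06877 m

S_c ≈ 68.8 mm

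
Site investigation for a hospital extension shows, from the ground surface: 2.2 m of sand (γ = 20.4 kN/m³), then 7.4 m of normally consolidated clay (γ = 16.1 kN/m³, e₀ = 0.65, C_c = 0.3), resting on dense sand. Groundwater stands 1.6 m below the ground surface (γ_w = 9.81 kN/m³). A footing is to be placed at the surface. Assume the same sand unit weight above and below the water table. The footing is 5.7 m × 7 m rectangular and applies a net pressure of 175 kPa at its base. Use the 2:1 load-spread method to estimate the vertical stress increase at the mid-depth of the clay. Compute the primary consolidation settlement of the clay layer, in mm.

S_c ≈ 327 mm

Mid-depth of clay below the ground surface: z = 2.2 + 7.4/2 = 5.9 m.
Total vertical stress at mid-clay: σ_v = 20.4×2.2 + 16.1×3.7 = 104.45 kPa.
Pore pressure: u = 9.81×(5.9 − 1.6) = 42.183 kPa.
Initial effective stress: σ'_0 = σ_v − u = 104.45 − 42.183 = 62.267 kPa.
Stress increase at mid-clay by the 2:1 spreading method:
Δσ = qBL/((B+z)(L+z)) = 175×5.7×7/((5.7+5.9)(7+5.9)) = 46.662 kPa
Final effective stress: σ'_f = σ'_0 + Δσ = 62.267 + 46.662 = 108.93 kPa.
Normally consolidated clay, so the full stress increment lies on the virgin compression line:
S_c = C_c·H/(1+e₀)·log₁₀(σ'_f/σ'_0) = 0.3×7.4/(1+0.65)×log₁₀(108.93/62.267)
    = 1.3455 × 0.24289 = 0.3268 m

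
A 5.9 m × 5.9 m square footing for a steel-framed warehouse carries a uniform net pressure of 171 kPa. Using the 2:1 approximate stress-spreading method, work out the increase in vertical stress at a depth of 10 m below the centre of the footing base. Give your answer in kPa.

Δσ_z ≈ 23.5 kPa

By the 2:1 method the load spreads at 1 horizontal : 2 vertical, so at depth z the loaded area has grown by z in each plan dimension:
Δσ = qBL/((B+z)(L+z)) = 171×5.9×5.9/((5.9+10)(5.9+10)) = 23.545 kPa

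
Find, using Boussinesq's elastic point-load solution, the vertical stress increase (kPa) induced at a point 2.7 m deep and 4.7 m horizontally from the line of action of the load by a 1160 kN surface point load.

Boussinesq vertical stress below a point load on an elastic half-space:
Δσ_z = 3P/(2πz²) · [1 + (r/z)²]^(−5/2)
r/z = 4.7/2.7 = 1.7407; [1+(r/z)²]^(−5/2) = 0.030668.
Δσ_z = 3×1160/(2π×2.7²) × 0.030668 = 75.975 × 0.030668 = 2.33 kPa

Δσ_z ≈ 2.33 kPa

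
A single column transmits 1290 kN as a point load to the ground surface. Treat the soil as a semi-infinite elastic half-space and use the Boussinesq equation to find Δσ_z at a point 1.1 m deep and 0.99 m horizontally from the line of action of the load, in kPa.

Boussinesq vertical stress below a point load on an elastic half-space:
Δσ_z = 3P/(2πz²) · [1 + (r/z)²]^(−5/2)
r/z = 0.99/1.1 = 0.9; [1+(r/z)²]^(−5/2) = 0.22688.
Δσ_z = 3×1290/(2π×1.1²) × 0.22688 = 509.03 × 0.22688 = 115.5 kPa

Δσ_z ≈ 115 kPa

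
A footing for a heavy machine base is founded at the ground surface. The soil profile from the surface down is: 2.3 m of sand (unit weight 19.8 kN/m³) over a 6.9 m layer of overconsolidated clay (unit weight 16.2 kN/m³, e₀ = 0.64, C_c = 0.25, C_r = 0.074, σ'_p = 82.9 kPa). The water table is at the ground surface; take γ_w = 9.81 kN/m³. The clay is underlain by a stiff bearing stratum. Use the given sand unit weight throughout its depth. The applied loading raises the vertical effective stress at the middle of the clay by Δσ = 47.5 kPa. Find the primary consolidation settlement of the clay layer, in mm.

Mid-depth of clay below the ground surface: z = 2.3 + 6.9/2 = 5.75 m.
Total vertical stress at mid-clay: σ_v = 19.8×2.3 + 16.2×3.45 = 101.43 kPa.
Pore pressure: u = 9.81×(5.75 − 0) = 56.408 kPa.
Initial effective stress: σ'_0 = σ_v − u = 101.43 − 56.408 = 45.022 kPa.
Final effective stress: σ'_f = 45.022 + 47.5 = 92.522 kPa.
σ'_f = 92.522 > σ'_p = 82.9 kPa, so the stress path crosses the preconsolidation pressure — recompression up to σ'_p, then virgin compression beyond:
S_c = H/(1+e₀)·[C_r·log₁₀(σ'_p/σ'_0) + C_c·log₁₀(σ'_f/σ'_p)]
    = 6.9/1.64 × [0.074×log₁₀(82.9/45.022) + 0.25×log₁₀(92.522/82.9)]
    = 4.2073 × [0.01962 + 0.011923] = 0.1327 m

S_c ≈ 133 mm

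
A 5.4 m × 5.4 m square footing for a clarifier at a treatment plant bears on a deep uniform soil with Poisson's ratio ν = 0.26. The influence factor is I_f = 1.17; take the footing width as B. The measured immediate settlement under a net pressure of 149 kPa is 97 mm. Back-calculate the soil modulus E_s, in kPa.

S_e = q·B·(1−ν²)/E_s · I_f  ⇒  E_s = q·B·(1−ν²)·I_f / S_e.
E_s = 149 × 5.4 × 0.9324 × 1.17 / 0.097 = 9049 kPa

E_s ≈ 9050 kPa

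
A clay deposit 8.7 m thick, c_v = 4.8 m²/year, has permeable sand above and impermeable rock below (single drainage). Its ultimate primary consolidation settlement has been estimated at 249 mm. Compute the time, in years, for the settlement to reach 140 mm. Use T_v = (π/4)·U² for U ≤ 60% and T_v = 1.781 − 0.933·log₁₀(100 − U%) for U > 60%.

Drainage path length: H_d = H = 8.7 m (single drainage).
U = S(t)/S_ult = 140/249 = 0.5622.
U ≤ 60%: T_v = (π/4)·U² = (π/4)×0.56225² = 0.24828.
t = T_v·H_d²/c_v = 0.24828×8.7²/4.8 = 3.915 years.

t ≈ 3.92 years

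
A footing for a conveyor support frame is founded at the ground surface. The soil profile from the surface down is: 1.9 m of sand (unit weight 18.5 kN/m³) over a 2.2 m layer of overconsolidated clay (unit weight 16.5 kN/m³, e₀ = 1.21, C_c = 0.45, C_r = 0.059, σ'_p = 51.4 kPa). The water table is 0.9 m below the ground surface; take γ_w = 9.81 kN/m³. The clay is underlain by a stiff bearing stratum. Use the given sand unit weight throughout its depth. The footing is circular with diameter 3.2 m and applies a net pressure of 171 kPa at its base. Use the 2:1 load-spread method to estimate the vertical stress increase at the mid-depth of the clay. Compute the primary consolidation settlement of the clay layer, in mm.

S_c ≈ 93.3 mm

Mid-depth of clay below the ground surface: z = 1.9 + 2.2/2 = 3 m.
Total vertical stress at mid-clay: σ_v = 18.5×1.9 + 16.5×1.1 = 53.3 kPa.
Pore pressure: u = 9.81×(3 − 0.9) = 20.601 kPa.
Initial effective stress: σ'_0 = σ_v − u = 53.3 − 20.601 = 32.699 kPa.
Stress increase at mid-clay by the 2:1 spreading method:
Δσ ≈ qD²/(D+z)² = 171×3.2²/(3.2+3)² = 45.553 kPa
Final effective stress: σ'_f = 32.699 + 45.553 = 78.252 kPa.
σ'_f = 78.252 > σ'_p = 51.4 kPa, so the stress path crosses the preconsolidation pressure — recompression up to σ'_p, then virgin compression beyond:
S_c = H/(1+e₀)·[C_r·log₁₀(σ'_p/σ'_0) + C_c·log₁₀(σ'_f/σ'_p)]
    = 2.2/2.21 × [0.059×log₁₀(51.4/32.699) + 0.45×log₁₀(78.252/51.4)]
    = 0.99548 × [0.011589 + 0.08214] = 0.09331 m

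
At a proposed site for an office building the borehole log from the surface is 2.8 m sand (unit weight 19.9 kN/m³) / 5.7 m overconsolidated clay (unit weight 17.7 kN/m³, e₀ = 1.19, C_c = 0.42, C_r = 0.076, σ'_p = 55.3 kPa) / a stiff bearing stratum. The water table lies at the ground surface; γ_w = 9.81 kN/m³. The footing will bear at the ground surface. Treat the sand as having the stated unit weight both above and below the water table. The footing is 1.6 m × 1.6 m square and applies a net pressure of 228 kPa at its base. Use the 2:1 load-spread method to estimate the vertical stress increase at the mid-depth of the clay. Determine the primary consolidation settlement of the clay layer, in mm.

S_c ≈ 60.4 mm

Mid-depth of clay below the ground surface: z = 2.8 + 5.7/2 = 5.65 m.
Total vertical stress at mid-clay: σ_v = 19.9×2.8 + 17.7×2.85 = 106.16 kPa.
Pore pressure: u = 9.81×(5.65 − 0) = 55.427 kPa.
Initial effective stress: σ'_0 = σ_v − u = 106.16 − 55.427 = 50.733 kPa.
Stress increase at mid-clay by the 2:1 spreading method:
Δσ = qBL/((B+z)(L+z)) = 228×1.6×1.6/((1.6+5.65)(1.6+5.65)) = 11.104 kPa
Final effective stress: σ'_f = 50.733 + 11.104 = 61.837 kPa.
σ'_f = 61.837 > σ'_p = 55.3 kPa, so the stress path crosses the preconsolidation pressure — recompression up to σ'_p, then virgin compression beyond:
S_c = H/(1+e₀)·[C_r·log₁₀(σ'_p/σ'_0) + C_c·log₁₀(σ'_f/σ'_p)]
    = 5.7/2.19 × [0.076×log₁₀(55.3/50.733) + 0.42×log₁₀(61.837/55.3)]
    = 2.6027 × [0.002845 + 0.02038] = 0.06045 m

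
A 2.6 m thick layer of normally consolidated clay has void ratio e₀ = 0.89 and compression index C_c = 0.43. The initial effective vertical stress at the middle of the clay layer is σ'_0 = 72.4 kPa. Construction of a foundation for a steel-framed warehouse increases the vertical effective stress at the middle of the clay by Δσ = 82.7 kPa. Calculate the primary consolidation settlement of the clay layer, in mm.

S_c ≈ 196 mm

Final effective stress: σ'_f = σ'_0 + Δσ = 72.4 + 82.7 = 155.1 kPa.
Normally consolidated clay, so the full stress increment lies on the virgin compression line:
S_c = C_c·H/(1+e₀)·log₁₀(σ'_f/σ'_0) = 0.43×2.6/(1+0.89)×log₁₀(155.1/72.4)
    = 0.59153 × 0.33087 = 0.1957 m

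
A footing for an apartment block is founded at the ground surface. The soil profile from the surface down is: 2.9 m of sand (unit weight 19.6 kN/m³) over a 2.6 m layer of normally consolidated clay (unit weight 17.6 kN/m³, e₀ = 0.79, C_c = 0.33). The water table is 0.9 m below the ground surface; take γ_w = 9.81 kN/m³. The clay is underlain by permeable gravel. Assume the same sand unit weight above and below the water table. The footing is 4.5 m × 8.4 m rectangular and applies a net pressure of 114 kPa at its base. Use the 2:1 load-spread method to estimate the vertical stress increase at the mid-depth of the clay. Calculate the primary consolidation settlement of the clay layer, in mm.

S_c ≈ 126 mm

Mid-depth of clay below the ground surface: z = 2.9 + 2.6/2 = 4.2 m.
Total vertical stress at mid-clay: σ_v = 19.6×2.9 + 17.6×1.3 = 79.72 kPa.
Pore pressure: u = 9.81×(4.2 − 0.9) = 32.373 kPa.
Initial effective stress: σ'_0 = σ_v − u = 79.72 − 32.373 = 47.347 kPa.
Stress increase at mid-clay by the 2:1 spreading method:
Δσ = qBL/((B+z)(L+z)) = 114×4.5×8.4/((4.5+4.2)(8.4+4.2)) = 39.31 kPa
Final effective stress: σ'_f = σ'_0 + Δσ = 47.347 + 39.31 = 86.657 kPa.
Normally consolidated clay, so the full stress increment lies on the virgin compression line:
S_c = C_c·H/(1+e₀)·log₁₀(σ'_f/σ'_0) = 0.33×2.6/(1+0.79)×log₁₀(86.657/47.347)
    = 0.47933 × 0.26251 = 0.1258 m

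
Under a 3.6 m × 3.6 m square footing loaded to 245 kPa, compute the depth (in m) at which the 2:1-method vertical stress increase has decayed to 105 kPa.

z ≈ 1.9 m

2:1 spreading — at depth z the loaded area has grown by z in each plan dimension:
qB²/(B+z)² = Δσ_z ⇒ z = B(√(q/Δσ_z) − 1) = 3.6×(√(245/105) − 1) = 1.899 m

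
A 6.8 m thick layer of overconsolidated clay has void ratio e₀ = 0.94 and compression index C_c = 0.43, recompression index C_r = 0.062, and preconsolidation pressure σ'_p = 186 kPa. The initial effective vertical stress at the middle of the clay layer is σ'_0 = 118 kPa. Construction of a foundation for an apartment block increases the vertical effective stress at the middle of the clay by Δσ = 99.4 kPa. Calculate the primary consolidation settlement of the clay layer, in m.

S_c ≈ 0.145 m

Final effective stress: σ'_f = 118 + 99.4 = 217.4 kPa.
σ'_f = 217.4 > σ'_p = 186 kPa, so the stress path crosses the preconsolidation pressure — recompression up to σ'_p, then virgin compression beyond:
S_c = H/(1+e₀)·[C_r·log₁₀(σ'_p/σ'_0) + C_c·log₁₀(σ'_f/σ'_p)]
    = 6.8/1.94 × [0.062×log₁₀(186/118) + 0.43×log₁₀(217.4/186)]
    = 3.5052 × [0.012253 + 0.029131] = 0.1451 m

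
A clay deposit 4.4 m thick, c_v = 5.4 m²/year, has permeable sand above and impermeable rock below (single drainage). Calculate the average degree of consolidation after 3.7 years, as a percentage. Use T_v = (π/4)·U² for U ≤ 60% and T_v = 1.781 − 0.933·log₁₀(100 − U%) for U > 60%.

U ≈ 93.6 %

Drainage path length: H_d = H = 4.4 m (single drainage).
T_v = c_v·t/H_d² = 5.4×3.7/4.4² = 1.032.
T_v = 1.032 corresponds to the U > 60% branch:
U = 1 − 10^((1.781 − T_v)/0.933)/100 = 0.9365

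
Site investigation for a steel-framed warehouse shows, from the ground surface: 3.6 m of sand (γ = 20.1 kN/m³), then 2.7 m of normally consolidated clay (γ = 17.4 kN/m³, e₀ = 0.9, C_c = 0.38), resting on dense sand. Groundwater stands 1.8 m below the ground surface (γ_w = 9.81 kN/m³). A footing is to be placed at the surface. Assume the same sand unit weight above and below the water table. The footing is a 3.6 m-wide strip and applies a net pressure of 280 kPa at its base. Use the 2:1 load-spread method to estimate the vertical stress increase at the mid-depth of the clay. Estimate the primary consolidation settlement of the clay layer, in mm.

S_c ≈ 243 mm

Mid-depth of clay below the ground surface: z = 3.6 + 2.7/2 = 4.95 m.
Total vertical stress at mid-clay: σ_v = 20.1×3.6 + 17.4×1.35 = 95.85 kPa.
Pore pressure: u = 9.81×(4.95 − 1.8) = 30.902 kPa.
Initial effective stress: σ'_0 = σ_v − u = 95.85 − 30.902 = 64.948 kPa.
Stress increase at mid-clay by the 2:1 spreading method:
Δσ = qB/(B+z) = 280×3.6/(3.6+4.95) = 117.89 kPa
Final effective stress: σ'_f = σ'_0 + Δσ = 64.948 + 117.89 = 182.84 kPa.
Normally consolidated clay, so the full stress increment lies on the virgin compression line:
S_c = C_c·H/(1+e₀)·log₁₀(σ'_f/σ'_0) = 0.38×2.7/(1+0.9)×log₁₀(182.84/64.948)
    = 0.54 × 0.44951 = 0.2427 m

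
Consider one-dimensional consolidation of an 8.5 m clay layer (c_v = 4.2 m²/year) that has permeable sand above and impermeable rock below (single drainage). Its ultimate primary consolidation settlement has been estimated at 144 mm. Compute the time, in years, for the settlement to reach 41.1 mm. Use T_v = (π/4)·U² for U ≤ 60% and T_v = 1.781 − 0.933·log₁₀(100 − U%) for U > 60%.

t ≈ 1.1 years

Drainage path length: H_d = H = 8.5 m (single drainage).
U = S(t)/S_ult = 41.1/144 = 0.2854.
U ≤ 60%: T_v = (π/4)·U² = (π/4)×0.28542² = 0.063981.
t = T_v·H_d²/c_v = 0.063981×8.5²/4.2 = 1.101 years.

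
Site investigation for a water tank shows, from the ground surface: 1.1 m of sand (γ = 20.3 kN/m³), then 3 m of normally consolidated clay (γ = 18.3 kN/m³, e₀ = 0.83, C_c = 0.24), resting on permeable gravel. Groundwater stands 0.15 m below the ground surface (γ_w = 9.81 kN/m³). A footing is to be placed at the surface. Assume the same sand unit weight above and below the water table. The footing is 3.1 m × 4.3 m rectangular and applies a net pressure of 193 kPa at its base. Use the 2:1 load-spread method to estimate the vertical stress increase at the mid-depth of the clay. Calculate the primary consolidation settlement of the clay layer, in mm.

Mid-depth of clay below the ground surface: z = 1.1 + 3/2 = 2.6 m.
Total vertical stress at mid-clay: σ_v = 20.3×1.1 + 18.3×1.5 = 49.78 kPa.
Pore pressure: u = 9.81×(2.6 − 0.15) = 24.035 kPa.
Initial effective stress: σ'_0 = σ_v − u = 49.78 − 24.035 = 25.745 kPa.
Stress increase at mid-clay by the 2:1 spreading method:
Δσ = qBL/((B+z)(L+z)) = 193×3.1×4.3/((3.1+2.6)(4.3+2.6)) = 65.413 kPa
Final effective stress: σ'_f = σ'_0 + Δσ = 25.745 + 65.413 = 91.158 kPa.
Normally consolidated clay, so the full stress increment lies on the virgin compression line:
S_c = C_c·H/(1+e₀)·log₁₀(σ'_f/σ'_0) = 0.24×3/(1+0.83)×log₁₀(91.158/25.745)
    = 0.39344 × 0.5491 = 0.216 m

S_c ≈ 216 mm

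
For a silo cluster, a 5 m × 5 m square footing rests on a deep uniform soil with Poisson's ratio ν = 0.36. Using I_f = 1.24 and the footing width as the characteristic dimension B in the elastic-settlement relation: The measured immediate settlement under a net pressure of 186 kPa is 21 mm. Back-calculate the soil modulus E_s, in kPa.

E_s ≈ 47800 kPa

S_e = q·B·(1−ν²)/E_s · I_f  ⇒  E_s = q·B·(1−ν²)·I_f / S_e.
E_s = 186 × 5 × 0.8704 × 1.24 / 0.021 = 47800 kPa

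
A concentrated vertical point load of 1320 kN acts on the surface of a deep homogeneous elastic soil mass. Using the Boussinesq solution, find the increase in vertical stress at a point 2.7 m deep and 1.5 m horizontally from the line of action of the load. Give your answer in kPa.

Δσ_z ≈ 44.1 kPa

Boussinesq vertical stress below a point load on an elastic half-space:
Δσ_z = 3P/(2πz²) · [1 + (r/z)²]^(−5/2)
r/z = 1.5/2.7 = 0.55556; [1+(r/z)²]^(−5/2) = 0.51044.
Δσ_z = 3×1320/(2π×2.7²) × 0.51044 = 86.455 × 0.51044 = 44.13 kPa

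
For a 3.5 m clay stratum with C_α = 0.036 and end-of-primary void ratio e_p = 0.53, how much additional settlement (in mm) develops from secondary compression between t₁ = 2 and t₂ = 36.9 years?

Secondary compression: S_s = C_α·H/(1+e_p)·log₁₀(t₂/t₁)
S_s = 0.036×3.5/(1+0.53)×log₁₀(36.9/2)
    = 0.08235 × 1.266 = 0.1043 m

S_s ≈ 104 mm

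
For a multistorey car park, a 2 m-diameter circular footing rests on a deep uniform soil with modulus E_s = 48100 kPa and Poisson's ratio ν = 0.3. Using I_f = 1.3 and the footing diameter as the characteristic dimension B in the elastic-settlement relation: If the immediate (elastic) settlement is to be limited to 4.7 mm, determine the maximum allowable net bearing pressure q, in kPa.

S_e = q·B·(1−ν²)/E_s · I_f  ⇒  q = S_e·E_s / (B·(1−ν²)·I_f).
q = 0.0047 × 48100 / (2 × 0.91 × 1.3) = 95.55 kPa

q ≈ 95.5 kPa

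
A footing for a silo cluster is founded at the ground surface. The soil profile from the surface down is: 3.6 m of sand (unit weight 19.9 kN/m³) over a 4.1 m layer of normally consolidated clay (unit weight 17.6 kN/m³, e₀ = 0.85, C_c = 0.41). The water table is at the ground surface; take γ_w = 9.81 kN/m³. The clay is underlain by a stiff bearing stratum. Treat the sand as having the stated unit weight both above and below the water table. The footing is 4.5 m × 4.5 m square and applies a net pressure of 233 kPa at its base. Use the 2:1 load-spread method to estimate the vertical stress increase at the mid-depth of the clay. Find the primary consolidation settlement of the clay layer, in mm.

Mid-depth of clay below the ground surface: z = 3.6 + 4.1/2 = 5.65 m.
Total vertical stress at mid-clay: σ_v = 19.9×3.6 + 17.6×2.05 = 107.72 kPa.
Pore pressure: u = 9.81×(5.65 − 0) = 55.427 kPa.
Initial effective stress: σ'_0 = σ_v − u = 107.72 − 55.427 = 52.293 kPa.
Stress increase at mid-clay by the 2:1 spreading method:
Δσ = qBL/((B+z)(L+z)) = 233×4.5×4.5/((4.5+5.65)(4.5+5.65)) = 45.798 kPa
Final effective stress: σ'_f = σ'_0 + Δσ = 52.293 + 45.798 = 98.091 kPa.
Normally consolidated clay, so the full stress increment lies on the virgin compression line:
S_c = C_c·H/(1+e₀)·log₁₀(σ'_f/σ'_0) = 0.41×4.1/(1+0.85)×log₁₀(98.091/52.293)
    = 0.90865 × 0.27319 = 0.2482 m

S_c ≈ 248 mm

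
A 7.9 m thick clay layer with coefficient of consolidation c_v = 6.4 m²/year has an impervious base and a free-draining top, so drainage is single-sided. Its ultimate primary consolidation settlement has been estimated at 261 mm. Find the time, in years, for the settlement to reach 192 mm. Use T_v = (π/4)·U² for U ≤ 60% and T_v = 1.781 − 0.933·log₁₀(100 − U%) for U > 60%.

Drainage path length: H_d = H = 7.9 m (single drainage).
U = S(t)/S_ult = 192/261 = 0.7356.
U > 60%: T_v = 1.781 − 0.933·log₁₀(100 − 73.563) = 0.45408.
t = T_v·H_d²/c_v = 0.45408×7.9²/6.4 = 4.428 years.

t ≈ 4.43 years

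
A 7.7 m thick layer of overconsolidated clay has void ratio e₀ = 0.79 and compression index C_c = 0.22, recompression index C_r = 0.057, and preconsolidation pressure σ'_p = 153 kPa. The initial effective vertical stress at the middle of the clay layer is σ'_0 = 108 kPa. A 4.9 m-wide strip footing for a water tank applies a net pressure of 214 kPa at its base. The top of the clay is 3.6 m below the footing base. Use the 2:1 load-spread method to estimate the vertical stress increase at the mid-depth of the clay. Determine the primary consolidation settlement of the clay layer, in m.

Mid-depth of clay below the footing base: z = 3.6 + 7.7/2 = 7.45 m.
Stress increase at mid-clay by the 2:1 spreading method:
Δσ = qB/(B+z) = 214×4.9/(4.9+7.45) = 84.907 kPa
Final effective stress: σ'_f = 108 + 84.907 = 192.91 kPa.
σ'_f = 192.91 > σ'_p = 153 kPa, so the stress path crosses the preconsolidation pressure — recompression up to σ'_p, then virgin compression beyond:
S_c = H/(1+e₀)·[C_r·log₁₀(σ'_p/σ'_0) + C_c·log₁₀(σ'_f/σ'_p)]
    = 7.7/1.79 × [0.057×log₁₀(153/108) + 0.22×log₁₀(192.91/153)]
    = 4.3017 × [0.0086223 + 0.022146] = 0.1324 m

S_c ≈ 0.132 m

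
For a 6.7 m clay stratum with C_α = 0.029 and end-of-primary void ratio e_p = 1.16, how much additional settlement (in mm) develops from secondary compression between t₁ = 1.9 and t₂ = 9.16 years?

S_s ≈ 61.5 mm

Secondary compression: S_s = C_α·H/(1+e_p)·log₁₀(t₂/t₁)
S_s = 0.029×6.7/(1+1.16)×log₁₀(9.16/1.9)
    = 0.08995 × 0.6831 = 0.06145 m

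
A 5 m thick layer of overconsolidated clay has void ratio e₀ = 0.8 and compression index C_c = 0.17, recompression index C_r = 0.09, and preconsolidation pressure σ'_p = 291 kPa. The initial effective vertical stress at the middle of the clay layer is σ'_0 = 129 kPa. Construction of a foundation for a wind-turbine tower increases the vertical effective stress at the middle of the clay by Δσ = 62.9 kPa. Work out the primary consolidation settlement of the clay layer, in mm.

Final effective stress: σ'_f = 129 + 62.9 = 191.9 kPa.
σ'_f = 191.9 ≤ σ'_p = 291 kPa, so the clay remains overconsolidated and only the recompression index applies:
S_c = C_r·H/(1+e₀)·log₁₀(σ'_f/σ'_0) = 0.09×5/1.8×log₁₀(191.9/129)
    = 0.25 × 0.17249 = 0.04312 m

S_c ≈ 43.1 mm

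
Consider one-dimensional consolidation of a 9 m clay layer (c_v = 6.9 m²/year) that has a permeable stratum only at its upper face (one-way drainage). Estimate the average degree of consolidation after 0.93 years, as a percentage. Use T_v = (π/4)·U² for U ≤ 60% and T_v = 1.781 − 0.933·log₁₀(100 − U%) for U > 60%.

U ≈ 31.8 %

Drainage path length: H_d = H = 9 m (single drainage).
T_v = c_v·t/H_d² = 6.9×0.93/9² = 0.079222.
T_v = 0.079222 corresponds to the U ≤ 60% branch:
U = √(4T_v/π) = 0.3176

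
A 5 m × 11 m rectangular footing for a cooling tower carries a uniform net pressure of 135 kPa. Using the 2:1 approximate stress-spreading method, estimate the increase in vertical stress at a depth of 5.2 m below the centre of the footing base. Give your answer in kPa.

Δσ_z ≈ 44.9 kPa

By the 2:1 method the load spreads at 1 horizontal : 2 vertical, so at depth z the loaded area has grown by z in each plan dimension:
Δσ = qBL/((B+z)(L+z)) = 135×5×11/((5+5.2)(11+5.2)) = 44.935 kPa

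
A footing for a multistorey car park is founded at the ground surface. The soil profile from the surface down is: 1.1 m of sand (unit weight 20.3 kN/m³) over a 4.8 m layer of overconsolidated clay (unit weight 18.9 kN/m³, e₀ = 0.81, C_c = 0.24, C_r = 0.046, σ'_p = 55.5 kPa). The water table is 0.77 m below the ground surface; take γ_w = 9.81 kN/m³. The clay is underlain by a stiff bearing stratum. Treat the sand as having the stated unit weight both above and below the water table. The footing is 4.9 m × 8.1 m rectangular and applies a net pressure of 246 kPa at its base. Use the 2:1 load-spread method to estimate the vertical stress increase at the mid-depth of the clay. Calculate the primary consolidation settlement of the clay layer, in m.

S_c ≈ 0.274 m

Mid-depth of clay below the ground surface: z = 1.1 + 4.8/2 = 3.5 m.
Total vertical stress at mid-clay: σ_v = 20.3×1.1 + 18.9×2.4 = 67.69 kPa.
Pore pressure: u = 9.81×(3.5 − 0.77) = 26.781 kPa.
Initial effective stress: σ'_0 = σ_v − u = 67.69 − 26.781 = 40.909 kPa.
Stress increase at mid-clay by the 2:1 spreading method:
Δσ = qBL/((B+z)(L+z)) = 246×4.9×8.1/((4.9+3.5)(8.1+3.5)) = 100.2 kPa
Final effective stress: σ'_f = 40.909 + 100.2 = 141.11 kPa.
σ'_f = 141.11 > σ'_p = 55.5 kPa, so the stress path crosses the preconsolidation pressure — recompression up to σ'_p, then virgin compression beyond:
S_c = H/(1+e₀)·[C_r·log₁₀(σ'_p/σ'_0) + C_c·log₁₀(σ'_f/σ'_p)]
    = 4.8/1.81 × [0.046×log₁₀(55.5/40.909) + 0.24×log₁₀(141.11/55.5)]
    = 2.6519 × [0.0060938 + 0.097264] = 0.2741 m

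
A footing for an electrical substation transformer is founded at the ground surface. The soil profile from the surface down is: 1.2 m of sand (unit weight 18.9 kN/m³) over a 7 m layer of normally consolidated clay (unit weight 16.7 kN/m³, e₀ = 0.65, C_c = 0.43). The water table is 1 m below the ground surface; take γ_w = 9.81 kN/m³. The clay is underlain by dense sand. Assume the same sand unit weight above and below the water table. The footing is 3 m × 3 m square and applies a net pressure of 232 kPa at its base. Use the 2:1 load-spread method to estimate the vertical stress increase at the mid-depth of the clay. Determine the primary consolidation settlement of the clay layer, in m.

Mid-depth of clay below the ground surface: z = 1.2 + 7/2 = 4.7 m.
Total vertical stress at mid-clay: σ_v = 18.9×1.2 + 16.7×3.5 = 81.13 kPa.
Pore pressure: u = 9.81×(4.7 − 1) = 36.297 kPa.
Initial effective stress: σ'_0 = σ_v − u = 81.13 − 36.297 = 44.833 kPa.
Stress increase at mid-clay by the 2:1 spreading method:
Δσ = qBL/((B+z)(L+z)) = 232×3×3/((3+4.7)(3+4.7)) = 35.217 kPa
Final effective stress: σ'_f = σ'_0 + Δσ = 44.833 + 35.217 = 80.05 kPa.
Normally consolidated clay, so the full stress increment lies on the virgin compression line:
S_c = C_c·H/(1+e₀)·log₁₀(σ'_f/σ'_0) = 0.43×7/(1+0.65)×log₁₀(80.05/44.833)
    = 1.8242 × 0.25176 = 0.4593 m

S_c ≈ 0.459 m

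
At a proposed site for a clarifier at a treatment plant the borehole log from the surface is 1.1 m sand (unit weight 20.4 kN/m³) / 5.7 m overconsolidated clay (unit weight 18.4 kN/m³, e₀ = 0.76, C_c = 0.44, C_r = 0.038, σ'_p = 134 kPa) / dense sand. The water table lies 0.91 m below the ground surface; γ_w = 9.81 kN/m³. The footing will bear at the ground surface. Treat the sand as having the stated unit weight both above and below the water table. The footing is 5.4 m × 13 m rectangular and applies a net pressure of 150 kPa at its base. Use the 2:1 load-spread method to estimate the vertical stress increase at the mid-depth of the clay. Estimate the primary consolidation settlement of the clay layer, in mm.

S_c ≈ 48.4 mm

Mid-depth of clay below the ground surface: z = 1.1 + 5.7/2 = 3.95 m.
Total vertical stress at mid-clay: σ_v = 20.4×1.1 + 18.4×2.85 = 74.88 kPa.
Pore pressure: u = 9.81×(3.95 − 0.91) = 29.822 kPa.
Initial effective stress: σ'_0 = σ_v − u = 74.88 − 29.822 = 45.058 kPa.
Stress increase at mid-clay by the 2:1 spreading method:
Δσ = qBL/((B+z)(L+z)) = 150×5.4×13/((5.4+3.95)(13+3.95)) = 66.443 kPa
Final effective stress: σ'_f = 45.058 + 66.443 = 111.5 kPa.
σ'_f = 111.5 ≤ σ'_p = 134 kPa, so the clay remains overconsolidated and only the recompression index applies:
S_c = C_r·H/(1+e₀)·log₁₀(σ'_f/σ'_0) = 0.038×5.7/1.76×log₁₀(111.5/45.058)
    = 0.12307 × 0.3935 = 0.04843 m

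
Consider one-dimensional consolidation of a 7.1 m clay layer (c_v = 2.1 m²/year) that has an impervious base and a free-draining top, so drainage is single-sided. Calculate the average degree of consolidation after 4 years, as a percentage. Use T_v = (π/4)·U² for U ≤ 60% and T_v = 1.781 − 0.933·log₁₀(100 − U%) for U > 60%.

Drainage path length: H_d = H = 7.1 m (single drainage).
T_v = c_v·t/H_d² = 2.1×4/7.1² = 0.16663.
T_v = 0.16663 corresponds to the U ≤ 60% branch:
U = √(4T_v/π) = 0.4606

U ≈ 46.1 %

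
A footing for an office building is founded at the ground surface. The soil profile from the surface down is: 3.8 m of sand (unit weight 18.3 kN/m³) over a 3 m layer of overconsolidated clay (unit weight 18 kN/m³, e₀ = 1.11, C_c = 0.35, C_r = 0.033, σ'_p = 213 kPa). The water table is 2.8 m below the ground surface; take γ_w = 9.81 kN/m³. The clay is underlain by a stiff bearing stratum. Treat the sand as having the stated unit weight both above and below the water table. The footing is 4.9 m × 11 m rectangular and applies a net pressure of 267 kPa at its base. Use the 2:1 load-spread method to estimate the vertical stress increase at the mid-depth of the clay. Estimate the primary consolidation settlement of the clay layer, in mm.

Mid-depth of clay below the ground surface: z = 3.8 + 3/2 = 5.3 m.
Total vertical stress at mid-clay: σ_v = 18.3×3.8 + 18×1.5 = 96.54 kPa.
Pore pressure: u = 9.81×(5.3 − 2.8) = 24.525 kPa.
Initial effective stress: σ'_0 = σ_v − u = 96.54 − 24.525 = 72.015 kPa.
Stress increase at mid-clay by the 2:1 spreading method:
Δσ = qBL/((B+z)(L+z)) = 267×4.9×11/((4.9+5.3)(11+5.3)) = 86.559 kPa
Final effective stress: σ'_f = 72.015 + 86.559 = 158.57 kPa.
σ'_f = 158.57 ≤ σ'_p = 213 kPa, so the clay remains overconsolidated and only the recompression index applies:
S_c = C_r·H/(1+e₀)·log₁₀(σ'_f/σ'_0) = 0.033×3/2.11×log₁₀(158.57/72.015)
    = 0.046919 × 0.3428 = 0.01608 m

S_c ≈ 16.1 mm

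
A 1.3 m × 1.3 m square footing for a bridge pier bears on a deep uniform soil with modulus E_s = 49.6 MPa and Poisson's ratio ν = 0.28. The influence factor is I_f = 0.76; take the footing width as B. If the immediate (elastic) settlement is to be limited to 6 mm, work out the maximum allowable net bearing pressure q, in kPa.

E_s = 49.6 MPa = 49600 kPa.
S_e = q·B·(1−ν²)/E_s · I_f  ⇒  q = S_e·E_s / (B·(1−ν²)·I_f).
q = 0.006 × 49600 / (1.3 × 0.9216 × 0.76) = 326.8 kPa

q ≈ 327 kPa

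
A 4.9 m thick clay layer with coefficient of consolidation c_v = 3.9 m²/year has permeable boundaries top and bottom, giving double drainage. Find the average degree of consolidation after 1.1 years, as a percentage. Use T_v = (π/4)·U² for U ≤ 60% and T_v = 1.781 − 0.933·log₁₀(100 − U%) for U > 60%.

U ≈ 86.1 %

Drainage path length: H_d = H/2 = 2.45 m (double drainage).
T_v = c_v·t/H_d² = 3.9×1.1/2.45² = 0.7147.
T_v = 0.7147 corresponds to the U > 60% branch:
U = 1 − 10^((1.781 − T_v)/0.933)/100 = 0.861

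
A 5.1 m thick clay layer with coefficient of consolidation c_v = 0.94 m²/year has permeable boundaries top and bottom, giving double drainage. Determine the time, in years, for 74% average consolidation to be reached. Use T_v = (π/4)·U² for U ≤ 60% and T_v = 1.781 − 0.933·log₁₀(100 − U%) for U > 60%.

Drainage path length: H_d = H/2 = 2.55 m (double drainage).
U > 60%: T_v = 1.781 − 0.933·log₁₀(100 − 74) = 0.46083.
t = T_v·H_d²/c_v = 0.46083×2.55²/0.94 = 3.188 years.

t ≈ 3.19 years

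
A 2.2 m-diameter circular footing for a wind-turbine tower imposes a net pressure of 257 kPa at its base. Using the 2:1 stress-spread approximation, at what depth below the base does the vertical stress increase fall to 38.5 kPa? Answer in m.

z ≈ 3.48 m

2:1 spreading — at depth z the loaded area has grown by z in each plan dimension:
qD²/(D+z)² = Δσ_z ⇒ z = D(√(q/Δσ_z) − 1) = 2.2×(√(257/38.5) − 1) = 3.484 m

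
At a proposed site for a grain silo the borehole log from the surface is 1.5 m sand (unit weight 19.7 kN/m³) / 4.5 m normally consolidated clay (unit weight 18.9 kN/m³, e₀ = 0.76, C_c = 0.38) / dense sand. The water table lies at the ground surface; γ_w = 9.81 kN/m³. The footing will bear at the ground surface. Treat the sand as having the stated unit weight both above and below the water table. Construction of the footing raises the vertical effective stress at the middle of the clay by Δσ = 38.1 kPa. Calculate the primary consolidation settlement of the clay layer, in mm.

Mid-depth of clay below the ground surface: z = 1.5 + 4.5/2 = 3.75 m.
Total vertical stress at mid-clay: σ_v = 19.7×1.5 + 18.9×2.25 = 72.075 kPa.
Pore pressure: u = 9.81×(3.75 − 0) = 36.788 kPa.
Initial effective stress: σ'_0 = σ_v − u = 72.075 − 36.788 = 35.287 kPa.
Final effective stress: σ'_f = σ'_0 + Δσ = 35.287 + 38.1 = 73.387 kPa.
Normally consolidated clay, so the full stress increment lies on the virgin compression line:
S_c = C_c·H/(1+e₀)·log₁₀(σ'_f/σ'_0) = 0.38×4.5/(1+0.76)×log₁₀(73.387/35.287)
    = 0.97159 × 0.318 = 0.309 m

S_c ≈ 309 mm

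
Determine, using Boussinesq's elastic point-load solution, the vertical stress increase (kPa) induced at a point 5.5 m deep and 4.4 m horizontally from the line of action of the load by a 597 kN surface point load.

Boussinesq vertical stress below a point load on an elastic half-space:
Δσ_z = 3P/(2πz²) · [1 + (r/z)²]^(−5/2)
r/z = 4.4/5.5 = 0.8; [1+(r/z)²]^(−5/2) = 0.29033.
Δσ_z = 3×597/(2π×5.5²) × 0.29033 = 9.423 × 0.29033 = 2.736 kPa

Δσ_z ≈ 2.74 kPa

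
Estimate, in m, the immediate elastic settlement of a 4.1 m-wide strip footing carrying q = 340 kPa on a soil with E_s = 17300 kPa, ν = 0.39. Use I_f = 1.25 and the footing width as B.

S_e ≈ 0.0854 m

Immediate (elastic) settlement: S_e = q·B·(1−ν²)/E_s · I_f.
S_e = 340 × 4.1 × (1 − 0.39²) / 17300 × 1.25
    = 340 × 4.1 × 0.8479 / 17300 × 1.25
    = 0.0854 m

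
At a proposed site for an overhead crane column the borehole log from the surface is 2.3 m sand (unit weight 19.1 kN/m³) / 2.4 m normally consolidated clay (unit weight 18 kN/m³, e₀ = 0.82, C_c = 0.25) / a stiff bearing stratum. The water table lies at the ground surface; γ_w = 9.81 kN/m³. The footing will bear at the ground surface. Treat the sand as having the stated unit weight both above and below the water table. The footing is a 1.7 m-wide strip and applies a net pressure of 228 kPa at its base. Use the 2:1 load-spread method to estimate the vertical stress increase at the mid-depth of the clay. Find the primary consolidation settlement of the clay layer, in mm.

S_c ≈ 175 mm

Mid-depth of clay below the ground surface: z = 2.3 + 2.4/2 = 3.5 m.
Total vertical stress at mid-clay: σ_v = 19.1×2.3 + 18×1.2 = 65.53 kPa.
Pore pressure: u = 9.81×(3.5 − 0) = 34.335 kPa.
Initial effective stress: σ'_0 = σ_v − u = 65.53 − 34.335 = 31.195 kPa.
Stress increase at mid-clay by the 2:1 spreading method:
Δσ = qB/(B+z) = 228×1.7/(1.7+3.5) = 74.538 kPa
Final effective stress: σ'_f = σ'_0 + Δσ = 31.195 + 74.538 = 105.73 kPa.
Normally consolidated clay, so the full stress increment lies on the virgin compression line:
S_c = C_c·H/(1+e₀)·log₁₀(σ'_f/σ'_0) = 0.25×2.4/(1+0.82)×log₁₀(105.73/31.195)
    = 0.32967 × 0.53011 = 0.1748 m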